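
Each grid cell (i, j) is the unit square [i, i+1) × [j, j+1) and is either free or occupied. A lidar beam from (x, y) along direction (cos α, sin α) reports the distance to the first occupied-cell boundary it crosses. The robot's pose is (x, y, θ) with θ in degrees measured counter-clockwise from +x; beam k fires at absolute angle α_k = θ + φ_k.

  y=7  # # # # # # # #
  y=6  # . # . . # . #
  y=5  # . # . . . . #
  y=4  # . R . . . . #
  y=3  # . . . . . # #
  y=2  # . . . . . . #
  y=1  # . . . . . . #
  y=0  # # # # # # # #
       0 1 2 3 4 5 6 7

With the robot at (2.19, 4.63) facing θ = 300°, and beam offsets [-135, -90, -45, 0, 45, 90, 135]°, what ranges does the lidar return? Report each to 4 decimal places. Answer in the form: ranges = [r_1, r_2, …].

ranges = [1.2320, 1.3741, 3.7581, 4.1916, 3.9444, 0.7400, 0.3831]

beam 1: φ=-135°, α=165°
  d=(-0.9659,0.2588)  start (2,4)  tX=0.1967 tY=1.4296  stride 1/|dx|=1.0353 1/|dy|=3.8637
    cross x-line → (1,4), t=0.1967
    cross x-line → (0,4), t=1.2320 (wall)
  → r_1 = 1.2320
beam 2: φ=-90°, α=210°
  d=(-0.8660,-0.5000)  start (2,4)  tX=0.2194 tY=1.2600  stride 1/|dx|=1.1547 1/|dy|=2.0000
    cross x-line → (1,4), t=0.2194
    cross y-line → (1,3), t=1.2600
    cross x-line → (0,3), t=1.3741 (wall)
  → r_2 = 1.3741
beam 3: φ=-45°, α=255°
  d=(-0.2588,-0.9659)  start (2,4)  tX=0.7341 tY=0.6522  stride 1/|dx|=3.8637 1/|dy|=1.0353
    cross y-line → (2,3), t=0.6522
    cross x-line → (1,3), t=0.7341
    cross y-line → (1,2), t=1.6875
    cross y-line → (1,1), t=2.7228
    cross y-line → (1,0), t=3.7581 (wall)
  → r_3 = 3.7581
beam 4: φ=0°, α=300°
  d=(0.5000,-0.8660)  start (2,4)  tX=1.6200 tY=0.7275  stride 1/|dx|=2.0000 1/|dy|=1.1547
    cross y-line → (2,3), t=0.7275
    cross x-line → (3,3), t=1.6200
    cross y-line → (3,2), t=1.8822
    cross y-line → (3,1), t=3.0369
    cross x-line → (4,1), t=3.6200
    cross y-line → (4,0), t=4.1916 (wall)
  → r_4 = 4.1916
beam 5: φ=45°, α=345°
  d=(0.9659,-0.2588)  start (2,4)  tX=0.8386 tY=2.4341  stride 1/|dx|=1.0353 1/|dy|=3.8637
    cross x-line → (3,4), t=0.8386
    cross x-line → (4,4), t=1.8738
    cross y-line → (4,3), t=2.4341
    cross x-line → (5,3), t=2.9091
    cross x-line → (6,3), t=3.9444 (wall)
  → r_5 = 3.9444
beam 6: φ=90°, α=30°
  d=(0.8660,0.5000)  start (2,4)  tX=0.9353 tY=0.7400  stride 1/|dx|=1.1547 1/|dy|=2.0000
    cross y-line → (2,5), t=0.7400 (wall)
  → r_6 = 0.7400
beam 7: φ=135°, α=75°
  d=(0.2588,0.9659)  start (2,4)  tX=3.1296 tY=0.3831  stride 1/|dx|=3.8637 1/|dy|=1.0353
    cross y-line → (2,5), t=0.3831 (wall)
  → r_7 = 0.3831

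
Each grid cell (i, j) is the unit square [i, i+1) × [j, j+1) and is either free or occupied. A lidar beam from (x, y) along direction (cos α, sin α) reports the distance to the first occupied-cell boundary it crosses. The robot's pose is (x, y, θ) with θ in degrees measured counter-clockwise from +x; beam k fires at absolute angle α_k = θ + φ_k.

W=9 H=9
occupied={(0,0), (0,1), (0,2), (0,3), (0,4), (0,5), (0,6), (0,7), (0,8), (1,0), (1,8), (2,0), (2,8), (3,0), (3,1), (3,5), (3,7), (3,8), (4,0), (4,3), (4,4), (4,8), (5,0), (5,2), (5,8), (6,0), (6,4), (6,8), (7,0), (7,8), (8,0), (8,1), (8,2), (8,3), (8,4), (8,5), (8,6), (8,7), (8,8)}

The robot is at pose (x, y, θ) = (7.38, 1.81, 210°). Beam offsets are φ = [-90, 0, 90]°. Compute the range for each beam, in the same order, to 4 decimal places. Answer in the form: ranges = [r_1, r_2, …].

ranges = [2.5288, 1.6200, 0.9353]

beam 1: φ=-90°, α=120°
  direction (-0.5000, 0.8660); cell (7,1); t to first gridline: x 0.7600, y 0.2194 (then +2.0000 / +1.1547)
    (7,2) via y @ 0.2194
    (6,2) via x @ 0.7600
    (6,3) via y @ 1.3741
    (6,4) via y @ 2.5288  # hit
  → r_1 = 2.5288
beam 2: φ=0°, α=210°
  direction (-0.8660, -0.5000); cell (7,1); t to first gridline: x 0.4388, y 1.6200 (then +1.1547 / +2.0000)
    (6,1) via x @ 0.4388
    (5,1) via x @ 1.5935
    (5,0) via y @ 1.6200  # hit
  → r_2 = 1.6200
beam 3: φ=90°, α=300°
  direction (0.5000, -0.8660); cell (7,1); t to first gridline: x 1.2400, y 0.9353 (then +2.0000 / +1.1547)
    (7,0) via y @ 0.9353  # hit
  → r_3 = 0.9353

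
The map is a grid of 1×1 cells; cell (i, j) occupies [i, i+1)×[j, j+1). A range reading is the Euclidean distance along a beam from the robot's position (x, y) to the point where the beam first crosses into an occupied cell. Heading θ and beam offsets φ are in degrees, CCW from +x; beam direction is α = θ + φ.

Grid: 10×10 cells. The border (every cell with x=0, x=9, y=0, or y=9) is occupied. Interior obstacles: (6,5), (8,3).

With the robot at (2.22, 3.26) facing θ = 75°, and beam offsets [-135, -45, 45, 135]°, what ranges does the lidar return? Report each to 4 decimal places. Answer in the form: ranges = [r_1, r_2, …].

beam 1: φ=-135°, α=300°
  cosα=0.5000 sinα=-0.8660 | (2,3) | tMaxX 1.5600 tMaxY 0.3002 | tΔX 2.0000 tΔY 1.1547
    t=0.3002 [y] (2,2)
    t=1.4549 [y] (2,1)
    t=1.5600 [x] (3,1)
    t=2.6096 [y] (3,0) — stop
  → r_1 = 2.6096
beam 2: φ=-45°, α=30°
  cosα=0.8660 sinα=0.5000 | (2,3) | tMaxX 0.9007 tMaxY 1.4800 | tΔX 1.1547 tΔY 2.0000
    t=0.9007 [x] (3,3)
    t=1.4800 [y] (3,4)
    t=2.0554 [x] (4,4)
    t=3.2101 [x] (5,4)
    t=3.4800 [y] (5,5)
    t=4.3648 [x] (6,5) — stop
  → r_2 = 4.3648
beam 3: φ=45°, α=120°
  cosα=-0.5000 sinα=0.8660 | (2,3) | tMaxX 0.4400 tMaxY 0.8545 | tΔX 2.0000 tΔY 1.1547
    t=0.4400 [x] (1,3)
    t=0.8545 [y] (1,4)
    t=2.0092 [y] (1,5)
    t=2.4400 [x] (0,5) — stop
  → r_3 = 2.4400
beam 4: φ=135°, α=210°
  cosα=-0.8660 sinα=-0.5000 | (2,3) | tMaxX 0.2540 tMaxY 0.5200 | tΔX 1.1547 tΔY 2.0000
    t=0.2540 [x] (1,3)
    t=0.5200 [y] (1,2)
    t=1.4087 [x] (0,2) — stop
  → r_4 = 1.4087

ranges = [2.6096, 4.3648, 2.4400, 1.4087]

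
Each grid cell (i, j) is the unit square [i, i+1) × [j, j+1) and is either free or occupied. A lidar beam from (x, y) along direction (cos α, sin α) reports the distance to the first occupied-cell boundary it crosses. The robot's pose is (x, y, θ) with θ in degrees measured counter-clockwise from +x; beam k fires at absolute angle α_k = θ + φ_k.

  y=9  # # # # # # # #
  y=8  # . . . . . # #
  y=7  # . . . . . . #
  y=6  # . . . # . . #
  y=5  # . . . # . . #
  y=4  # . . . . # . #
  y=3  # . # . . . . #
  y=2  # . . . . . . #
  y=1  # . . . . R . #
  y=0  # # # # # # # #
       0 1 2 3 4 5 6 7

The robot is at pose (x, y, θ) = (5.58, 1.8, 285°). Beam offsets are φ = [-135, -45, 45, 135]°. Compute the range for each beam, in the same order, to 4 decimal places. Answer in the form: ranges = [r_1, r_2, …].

ranges = [2.9791, 0.9238, 1.6000, 2.8400]

beam 1: φ=-135°, α=150°
  direction (-0.8660, 0.5000); cell (5,1); t to first gridline: x 0.6697, y 0.4000 (then +1.1547 / +2.0000)
    (5,2) via y @ 0.4000
    (4,2) via x @ 0.6697
    (3,2) via x @ 1.8244
    (3,3) via y @ 2.4000
    (2,3) via x @ 2.9791  # hit
  → r_1 = 2.9791
beam 2: φ=-45°, α=240°
  direction (-0.5000, -0.8660); cell (5,1); t to first gridline: x 1.1600, y 0.9238 (then +2.0000 / +1.1547)
    (5,0) via y @ 0.9238  # hit
  → r_2 = 0.9238
beam 3: φ=45°, α=330°
  direction (0.8660, -0.5000); cell (5,1); t to first gridline: x 0.4850, y 1.6000 (then +1.1547 / +2.0000)
    (6,1) via x @ 0.4850
    (6,0) via y @ 1.6000  # hit
  → r_3 = 1.6000
beam 4: φ=135°, α=60°
  direction (0.5000, 0.8660); cell (5,1); t to first gridline: x 0.8400, y 0.2309 (then +2.0000 / +1.1547)
    (5,2) via y @ 0.2309
    (6,2) via x @ 0.8400
    (6,3) via y @ 1.3856
    (6,4) via y @ 2.5403
    (7,4) via x @ 2.8400  # hit
  → r_4 = 2.8400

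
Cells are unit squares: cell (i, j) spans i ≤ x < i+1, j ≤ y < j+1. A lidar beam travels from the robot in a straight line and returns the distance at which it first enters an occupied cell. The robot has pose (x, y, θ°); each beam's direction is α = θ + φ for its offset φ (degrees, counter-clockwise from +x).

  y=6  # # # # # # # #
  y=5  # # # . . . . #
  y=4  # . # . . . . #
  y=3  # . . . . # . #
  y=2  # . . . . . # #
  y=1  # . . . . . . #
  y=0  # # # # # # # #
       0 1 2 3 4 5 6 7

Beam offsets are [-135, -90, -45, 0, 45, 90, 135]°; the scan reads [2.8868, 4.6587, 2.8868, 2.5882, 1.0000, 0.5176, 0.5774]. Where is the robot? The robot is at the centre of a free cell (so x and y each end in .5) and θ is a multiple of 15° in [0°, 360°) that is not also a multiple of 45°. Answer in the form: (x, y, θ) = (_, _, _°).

(x, y, θ) = (3.5, 1.5, 165°)

Candidates: 25 free-cell centres × 16 headings = 400 poses. Raycast each; keep the one whose scan matches to 4 dp.
  (1.5, 2.5, 330°): beam 1 = 0.5176 ≠ 2.8868 ✗
  (3.5, 2.5, 15°): beam 1 = 1.7321 ≠ 2.8868 ✗
  (3.5, 5.5, 240°): beam 1 = 0.5176 ≠ 2.8868 ✗
  …
  (3.5, 1.5, 165°): r_1=2.8868, r_2=4.6587, r_3=2.8868, r_4=2.5882, r_5=1.0000, r_6=0.5176, r_7=0.5774 — all match ✓
Only this pose fits every beam.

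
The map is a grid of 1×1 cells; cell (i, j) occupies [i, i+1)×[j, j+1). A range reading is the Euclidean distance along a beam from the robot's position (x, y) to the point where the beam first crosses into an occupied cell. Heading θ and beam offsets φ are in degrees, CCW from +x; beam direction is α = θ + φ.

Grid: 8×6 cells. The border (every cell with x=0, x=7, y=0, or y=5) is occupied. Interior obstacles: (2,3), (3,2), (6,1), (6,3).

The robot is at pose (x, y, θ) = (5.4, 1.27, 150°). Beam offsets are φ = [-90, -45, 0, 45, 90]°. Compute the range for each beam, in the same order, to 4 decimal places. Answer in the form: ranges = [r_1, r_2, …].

beam 1: φ=-90°, α=60°
  d=(0.5000,0.8660)  start (5,1)  tX=1.2000 tY=0.8429  stride 1/|dx|=2.0000 1/|dy|=1.1547
    cross y-line → (5,2), t=0.8429
    cross x-line → (6,2), t=1.2000
    cross y-line → (6,3), t=1.9976 (wall)
  → r_1 = 1.9976
beam 2: φ=-45°, α=105°
  d=(-0.2588,0.9659)  start (5,1)  tX=1.5455 tY=0.7558  stride 1/|dx|=3.8637 1/|dy|=1.0353
    cross y-line → (5,2), t=0.7558
    cross x-line → (4,2), t=1.5455
    cross y-line → (4,3), t=1.7910
    cross y-line → (4,4), t=2.8263
    cross y-line → (4,5), t=3.8616 (wall)
  → r_2 = 3.8616
beam 3: φ=0°, α=150°
  d=(-0.8660,0.5000)  start (5,1)  tX=0.4619 tY=1.4600  stride 1/|dx|=1.1547 1/|dy|=2.0000
    cross x-line → (4,1), t=0.4619
    cross y-line → (4,2), t=1.4600
    cross x-line → (3,2), t=1.6166 (wall)
  → r_3 = 1.6166
beam 4: φ=45°, α=195°
  d=(-0.9659,-0.2588)  start (5,1)  tX=0.4141 tY=1.0432  stride 1/|dx|=1.0353 1/|dy|=3.8637
    cross x-line → (4,1), t=0.4141
    cross y-line → (4,0), t=1.0432 (wall)
  → r_4 = 1.0432
beam 5: φ=90°, α=240°
  d=(-0.5000,-0.8660)  start (5,1)  tX=0.8000 tY=0.3118  stride 1/|dx|=2.0000 1/|dy|=1.1547
    cross y-line → (5,0), t=0.3118 (wall)
  → r_5 = 0.3118

ranges = [1.9976, 3.8616, 1.6166, 1.0432, 0.3118]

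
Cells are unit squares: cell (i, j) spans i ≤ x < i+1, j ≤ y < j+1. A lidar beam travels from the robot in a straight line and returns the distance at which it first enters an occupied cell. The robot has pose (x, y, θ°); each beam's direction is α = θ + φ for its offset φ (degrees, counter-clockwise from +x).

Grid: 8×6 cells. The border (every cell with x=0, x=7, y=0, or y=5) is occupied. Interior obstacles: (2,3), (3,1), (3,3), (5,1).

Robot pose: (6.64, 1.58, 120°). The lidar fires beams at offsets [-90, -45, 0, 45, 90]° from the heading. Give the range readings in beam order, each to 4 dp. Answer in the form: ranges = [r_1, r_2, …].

beam 1: φ=-90°, α=30°
  cosα=0.8660 sinα=0.5000 | (6,1) | tMaxX 0.4157 tMaxY 0.8400 | tΔX 1.1547 tΔY 2.0000
    t=0.4157 [x] (7,1) — stop
  → r_1 = 0.4157
beam 2: φ=-45°, α=75°
  cosα=0.2588 sinα=0.9659 | (6,1) | tMaxX 1.3909 tMaxY 0.4348 | tΔX 3.8637 tΔY 1.0353
    t=0.4348 [y] (6,2)
    t=1.3909 [x] (7,2) — stop
  → r_2 = 1.3909
beam 3: φ=0°, α=120°
  cosα=-0.5000 sinα=0.8660 | (6,1) | tMaxX 1.2800 tMaxY 0.4850 | tΔX 2.0000 tΔY 1.1547
    t=0.4850 [y] (6,2)
    t=1.2800 [x] (5,2)
    t=1.6397 [y] (5,3)
    t=2.7944 [y] (5,4)
    t=3.2800 [x] (4,4)
    t=3.9491 [y] (4,5) — stop
  → r_3 = 3.9491
beam 4: φ=45°, α=165°
  cosα=-0.9659 sinα=0.2588 | (6,1) | tMaxX 0.6626 tMaxY 1.6228 | tΔX 1.0353 tΔY 3.8637
    t=0.6626 [x] (5,1) — stop
  → r_4 = 0.6626
beam 5: φ=90°, α=210°
  cosα=-0.8660 sinα=-0.5000 | (6,1) | tMaxX 0.7390 tMaxY 1.1600 | tΔX 1.1547 tΔY 2.0000
    t=0.7390 [x] (5,1) — stop
  → r_5 = 0.7390

ranges = [0.4157, 1.3909, 3.9491, 0.6626, 0.7390]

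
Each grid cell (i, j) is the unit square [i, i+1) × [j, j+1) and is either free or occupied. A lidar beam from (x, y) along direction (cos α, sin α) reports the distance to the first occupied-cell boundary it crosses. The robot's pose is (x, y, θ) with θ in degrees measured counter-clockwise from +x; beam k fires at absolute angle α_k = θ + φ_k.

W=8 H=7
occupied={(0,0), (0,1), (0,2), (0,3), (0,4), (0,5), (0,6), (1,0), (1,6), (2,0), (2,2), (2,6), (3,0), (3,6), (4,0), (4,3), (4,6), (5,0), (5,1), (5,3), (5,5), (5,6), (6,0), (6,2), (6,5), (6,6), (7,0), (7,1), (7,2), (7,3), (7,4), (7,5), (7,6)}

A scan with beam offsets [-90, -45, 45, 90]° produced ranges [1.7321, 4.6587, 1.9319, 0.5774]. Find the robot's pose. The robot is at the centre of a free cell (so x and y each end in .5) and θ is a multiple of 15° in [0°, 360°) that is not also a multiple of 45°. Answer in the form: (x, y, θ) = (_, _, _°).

(x, y, θ) = (3.5, 1.5, 150°)

Candidates: 23 free-cell centres × 16 headings = 368 poses. Raycast each; keep the one whose scan matches to 4 dp.
  (4.5, 5.5, 240°): beam 1 = 1.0000 ≠ 1.7321 ✗
  (5.5, 4.5, 120°): beam 1 = 1.0000 ≠ 1.7321 ✗
  (5.5, 4.5, 210°): beam 1 = 0.5774 ≠ 1.7321 ✗
  (6.5, 3.5, 210°): beam 2 = 0.5176 ≠ 4.6587 ✗
  …
  (3.5, 1.5, 150°): r_1=1.7321, r_2=4.6587, r_3=1.9319, r_4=0.5774 — all match ✓
Only this pose fits every beam.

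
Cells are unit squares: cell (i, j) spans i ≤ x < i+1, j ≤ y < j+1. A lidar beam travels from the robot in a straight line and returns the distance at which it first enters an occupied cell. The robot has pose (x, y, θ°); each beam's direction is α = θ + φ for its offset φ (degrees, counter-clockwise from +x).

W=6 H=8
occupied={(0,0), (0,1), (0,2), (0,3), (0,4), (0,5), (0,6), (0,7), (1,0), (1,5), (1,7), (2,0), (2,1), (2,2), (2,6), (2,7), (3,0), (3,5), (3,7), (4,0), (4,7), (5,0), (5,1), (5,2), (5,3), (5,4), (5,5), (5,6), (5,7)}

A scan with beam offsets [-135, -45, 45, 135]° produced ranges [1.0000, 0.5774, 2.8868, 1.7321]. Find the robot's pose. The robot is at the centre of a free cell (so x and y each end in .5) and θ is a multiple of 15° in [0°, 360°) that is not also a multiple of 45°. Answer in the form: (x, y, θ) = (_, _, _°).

(x, y, θ) = (4.5, 2.5, 75°)

Enumerate (i+0.5, j+0.5, θ) over the 19 free cells and 16 admissible headings. For each, cast all 4 beams and compare to the given ranges.
  (3.5, 4.5, 195°): beam 1 = 0.5774 ≠ 1.0000 ✗
  (1.5, 6.5, 210°): beam 1 = 0.5176 ≠ 1.0000 ✗
  (4.5, 3.5, 255°): beam 1 = 1.7321 ≠ 1.0000 ✗
  (4.5, 2.5, 240°): beam 1 = 2.5882 ≠ 1.0000 ✗
  (3.5, 4.5, 210°): beam 1 = 0.5176 ≠ 1.0000 ✗
  …
  (4.5, 2.5, 75°): r_1=1.0000, r_2=0.5774, r_3=2.8868, r_4=1.7321 — all match ✓
Unique over the lattice → pose = (4.5, 2.5, 75°).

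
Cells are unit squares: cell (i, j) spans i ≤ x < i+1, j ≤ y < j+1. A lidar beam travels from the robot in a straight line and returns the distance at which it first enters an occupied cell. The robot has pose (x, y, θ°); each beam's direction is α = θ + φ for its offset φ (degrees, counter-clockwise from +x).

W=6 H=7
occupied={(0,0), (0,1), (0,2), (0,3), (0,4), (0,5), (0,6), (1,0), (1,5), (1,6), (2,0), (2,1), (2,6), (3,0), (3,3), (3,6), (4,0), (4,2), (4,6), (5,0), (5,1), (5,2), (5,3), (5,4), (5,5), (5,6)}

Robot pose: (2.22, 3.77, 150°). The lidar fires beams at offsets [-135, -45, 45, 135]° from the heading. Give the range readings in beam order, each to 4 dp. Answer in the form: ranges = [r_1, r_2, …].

ranges = [0.8075, 1.2734, 1.2630, 1.8324]

beam 1: φ=-135°, α=15°
  direction (0.9659, 0.2588); cell (2,3); t to first gridline: x 0.8075, y 0.8887 (then +1.0353 / +3.8637)
    (3,3) via x @ 0.8075  # hit
  → r_1 = 0.8075
beam 2: φ=-45°, α=105°
  direction (-0.2588, 0.9659); cell (2,3); t to first gridline: x 0.8500, y 0.2381 (then +3.8637 / +1.0353)
    (2,4) via y @ 0.2381
    (1,4) via x @ 0.8500
    (1,5) via y @ 1.2734  # hit
  → r_2 = 1.2734
beam 3: φ=45°, α=195°
  direction (-0.9659, -0.2588); cell (2,3); t to first gridline: x 0.2278, y 2.9751 (then +1.0353 / +3.8637)
    (1,3) via x @ 0.2278
    (0,3) via x @ 1.2630  # hit
  → r_3 = 1.2630
beam 4: φ=135°, α=285°
  direction (0.2588, -0.9659); cell (2,3); t to first gridline: x 3.0137, y 0.7972 (then +3.8637 / +1.0353)
    (2,2) via y @ 0.7972
    (2,1) via y @ 1.8324  # hit
  → r_4 = 1.8324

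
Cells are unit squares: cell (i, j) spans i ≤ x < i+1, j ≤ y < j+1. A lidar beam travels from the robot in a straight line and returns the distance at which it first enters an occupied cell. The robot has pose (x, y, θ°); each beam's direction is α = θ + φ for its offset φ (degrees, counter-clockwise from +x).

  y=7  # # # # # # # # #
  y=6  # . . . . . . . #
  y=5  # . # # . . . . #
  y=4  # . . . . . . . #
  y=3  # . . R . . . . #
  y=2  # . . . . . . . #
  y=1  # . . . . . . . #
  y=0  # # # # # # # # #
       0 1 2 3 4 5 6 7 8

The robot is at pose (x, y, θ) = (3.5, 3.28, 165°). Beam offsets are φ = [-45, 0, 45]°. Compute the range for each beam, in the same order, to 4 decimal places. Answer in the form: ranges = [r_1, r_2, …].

beam 1: φ=-45°, α=120°
  dir = (cos 120°, sin 120°) = (-0.5000, 0.8660); from cell (3,3)
  next x-line at t=1.0000, next y-line at t=0.8314; Δt_x=2.0000, Δt_y=1.1547
    y: enter (3,4) at t=0.8314
    x: enter (2,4) at t=1.0000
    y: enter (2,5) at t=1.9861 ← occupied
  → r_1 = 1.9861
beam 2: φ=0°, α=165°
  dir = (cos 165°, sin 165°) = (-0.9659, 0.2588); from cell (3,3)
  next x-line at t=0.5176, next y-line at t=2.7819; Δt_x=1.0353, Δt_y=3.8637
    x: enter (2,3) at t=0.5176
    x: enter (1,3) at t=1.5529
    x: enter (0,3) at t=2.5882 ← occupied
  → r_2 = 2.5882
beam 3: φ=45°, α=210°
  dir = (cos 210°, sin 210°) = (-0.8660, -0.5000); from cell (3,3)
  next x-line at t=0.5774, next y-line at t=0.5600; Δt_x=1.1547, Δt_y=2.0000
    y: enter (3,2) at t=0.5600
    x: enter (2,2) at t=0.5774
    x: enter (1,2) at t=1.7321
    y: enter (1,1) at t=2.5600
    x: enter (0,1) at t=2.8868 ← occupied
  → r_3 = 2.8868

ranges = [1.9861, 2.5882, 2.8868]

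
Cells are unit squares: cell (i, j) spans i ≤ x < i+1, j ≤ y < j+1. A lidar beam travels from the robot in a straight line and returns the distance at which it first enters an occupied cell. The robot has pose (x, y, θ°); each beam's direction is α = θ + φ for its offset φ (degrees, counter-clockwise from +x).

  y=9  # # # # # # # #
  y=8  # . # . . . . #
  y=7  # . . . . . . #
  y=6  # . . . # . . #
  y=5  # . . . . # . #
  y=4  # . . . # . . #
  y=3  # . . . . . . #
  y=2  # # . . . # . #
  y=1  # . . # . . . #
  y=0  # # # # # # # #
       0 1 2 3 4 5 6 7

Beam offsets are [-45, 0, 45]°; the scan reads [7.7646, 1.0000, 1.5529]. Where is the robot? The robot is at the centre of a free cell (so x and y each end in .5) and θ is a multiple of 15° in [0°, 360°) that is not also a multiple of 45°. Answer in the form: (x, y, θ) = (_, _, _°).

(x, y, θ) = (2.5, 1.5, 120°)

The pose lattice has 41·16 = 656 candidates. Test each by forward raycasting.
  (3.5, 3.5, 150°): beam 1 = 4.6587 ≠ 7.7646 ✗
  (4.5, 8.5, 60°): beam 1 = 1.9319 ≠ 7.7646 ✗
  (1.5, 6.5, 150°): beam 1 = 1.9319 ≠ 7.7646 ✗
  (6.5, 2.5, 285°): beam 1 = 1.7321 ≠ 7.7646 ✗
  (6.5, 6.5, 30°): beam 1 = 0.5176 ≠ 7.7646 ✗
  …
  (2.5, 1.5, 120°): r_1=7.7646, r_2=1.0000, r_3=1.5529 — all match ✓
Unique over the lattice → pose = (2.5, 1.5, 120°).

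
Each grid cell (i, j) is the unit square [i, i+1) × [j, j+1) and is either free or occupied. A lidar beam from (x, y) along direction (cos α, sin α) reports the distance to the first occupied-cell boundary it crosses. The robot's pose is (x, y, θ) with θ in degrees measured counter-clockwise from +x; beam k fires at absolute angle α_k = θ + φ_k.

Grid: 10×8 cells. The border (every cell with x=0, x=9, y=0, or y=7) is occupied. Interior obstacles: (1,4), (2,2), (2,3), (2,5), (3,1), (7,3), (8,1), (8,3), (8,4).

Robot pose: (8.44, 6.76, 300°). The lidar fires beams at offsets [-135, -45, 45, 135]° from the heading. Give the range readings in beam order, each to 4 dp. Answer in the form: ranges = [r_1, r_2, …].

beam 1: φ=-135°, α=165°
  cosα=-0.9659 sinα=0.2588 | (8,6) | tMaxX 0.4555 tMaxY 0.9273 | tΔX 1.0353 tΔY 3.8637
    t=0.4555 [x] (7,6)
    t=0.9273 [y] (7,7) — stop
  → r_1 = 0.9273
beam 2: φ=-45°, α=255°
  cosα=-0.2588 sinα=-0.9659 | (8,6) | tMaxX 1.7000 tMaxY 0.7868 | tΔX 3.8637 tΔY 1.0353
    t=0.7868 [y] (8,5)
    t=1.7000 [x] (7,5)
    t=1.8221 [y] (7,4)
    t=2.8574 [y] (7,3) — stop
  → r_2 = 2.8574
beam 3: φ=45°, α=345°
  cosα=0.9659 sinα=-0.2588 | (8,6) | tMaxX 0.5798 tMaxY 2.9364 | tΔX 1.0353 tΔY 3.8637
    t=0.5798 [x] (9,6) — stop
  → r_3 = 0.5798
beam 4: φ=135°, α=75°
  cosα=0.2588 sinα=0.9659 | (8,6) | tMaxX 2.1637 tMaxY 0.2485 | tΔX 3.8637 tΔY 1.0353
    t=0.2485 [y] (8,7) — stop
  → r_4 = 0.2485

ranges = [0.9273, 2.8574, 0.5798, 0.2485]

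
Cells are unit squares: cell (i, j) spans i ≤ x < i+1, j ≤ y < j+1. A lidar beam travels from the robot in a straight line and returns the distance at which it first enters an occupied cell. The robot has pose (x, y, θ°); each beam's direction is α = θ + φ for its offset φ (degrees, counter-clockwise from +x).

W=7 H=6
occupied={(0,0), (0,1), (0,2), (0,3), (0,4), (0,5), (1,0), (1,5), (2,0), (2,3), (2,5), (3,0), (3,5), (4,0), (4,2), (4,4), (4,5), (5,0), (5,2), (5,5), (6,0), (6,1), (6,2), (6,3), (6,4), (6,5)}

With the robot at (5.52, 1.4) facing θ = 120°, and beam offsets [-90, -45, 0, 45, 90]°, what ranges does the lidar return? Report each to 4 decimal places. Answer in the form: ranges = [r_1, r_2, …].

ranges = [0.5543, 0.6212, 0.6928, 4.6794, 0.8000]

beam 1: φ=-90°, α=30°
  cosα=0.8660 sinα=0.5000 | (5,1) | tMaxX 0.5543 tMaxY 1.2000 | tΔX 1.1547 tΔY 2.0000
    t=0.5543 [x] (6,1) — stop
  → r_1 = 0.5543
beam 2: φ=-45°, α=75°
  cosα=0.2588 sinα=0.9659 | (5,1) | tMaxX 1.8546 tMaxY 0.6212 | tΔX 3.8637 tΔY 1.0353
    t=0.6212 [y] (5,2) — stop
  → r_2 = 0.6212
beam 3: φ=0°, α=120°
  cosα=-0.5000 sinα=0.8660 | (5,1) | tMaxX 1.0400 tMaxY 0.6928 | tΔX 2.0000 tΔY 1.1547
    t=0.6928 [y] (5,2) — stop
  → r_3 = 0.6928
beam 4: φ=45°, α=165°
  cosα=-0.9659 sinα=0.2588 | (5,1) | tMaxX 0.5383 tMaxY 2.3182 | tΔX 1.0353 tΔY 3.8637
    t=0.5383 [x] (4,1)
    t=1.5736 [x] (3,1)
    t=2.3182 [y] (3,2)
    t=2.6089 [x] (2,2)
    t=3.6442 [x] (1,2)
    t=4.6794 [x] (0,2) — stop
  → r_4 = 4.6794
beam 5: φ=90°, α=210°
  cosα=-0.8660 sinα=-0.5000 | (5,1) | tMaxX 0.6004 tMaxY 0.8000 | tΔX 1.1547 tΔY 2.0000
    t=0.6004 [x] (4,1)
    t=0.8000 [y] (4,0) — stop
  → r_5 = 0.8000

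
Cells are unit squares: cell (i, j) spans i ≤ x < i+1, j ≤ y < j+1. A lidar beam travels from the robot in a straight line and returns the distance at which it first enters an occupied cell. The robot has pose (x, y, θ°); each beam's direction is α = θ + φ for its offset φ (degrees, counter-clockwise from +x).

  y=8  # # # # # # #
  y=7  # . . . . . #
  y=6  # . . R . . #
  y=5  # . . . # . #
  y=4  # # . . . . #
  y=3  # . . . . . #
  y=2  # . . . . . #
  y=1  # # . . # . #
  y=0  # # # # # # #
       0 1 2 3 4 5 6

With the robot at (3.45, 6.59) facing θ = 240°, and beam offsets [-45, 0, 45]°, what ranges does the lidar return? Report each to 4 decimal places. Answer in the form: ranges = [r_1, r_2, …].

beam 1: φ=-45°, α=195°
  direction (-0.9659, -0.2588); cell (3,6); t to first gridline: x 0.4659, y 2.2796 (then +1.0353 / +3.8637)
    (2,6) via x @ 0.4659
    (1,6) via x @ 1.5012
    (1,5) via y @ 2.2796
    (0,5) via x @ 2.5364  # hit
  → r_1 = 2.5364
beam 2: φ=0°, α=240°
  direction (-0.5000, -0.8660); cell (3,6); t to first gridline: x 0.9000, y 0.6813 (then +2.0000 / +1.1547)
    (3,5) via y @ 0.6813
    (2,5) via x @ 0.9000
    (2,4) via y @ 1.8360
    (1,4) via x @ 2.9000  # hit
  → r_2 = 2.9000
beam 3: φ=45°, α=285°
  direction (0.2588, -0.9659); cell (3,6); t to first gridline: x 2.1250, y 0.6108 (then +3.8637 / +1.0353)
    (3,5) via y @ 0.6108
    (3,4) via y @ 1.6461
    (4,4) via x @ 2.1250
    (4,3) via y @ 2.6814
    (4,2) via y @ 3.7166
    (4,1) via y @ 4.7519  # hit
  → r_3 = 4.7519

ranges = [2.5364, 2.9000, 4.7519]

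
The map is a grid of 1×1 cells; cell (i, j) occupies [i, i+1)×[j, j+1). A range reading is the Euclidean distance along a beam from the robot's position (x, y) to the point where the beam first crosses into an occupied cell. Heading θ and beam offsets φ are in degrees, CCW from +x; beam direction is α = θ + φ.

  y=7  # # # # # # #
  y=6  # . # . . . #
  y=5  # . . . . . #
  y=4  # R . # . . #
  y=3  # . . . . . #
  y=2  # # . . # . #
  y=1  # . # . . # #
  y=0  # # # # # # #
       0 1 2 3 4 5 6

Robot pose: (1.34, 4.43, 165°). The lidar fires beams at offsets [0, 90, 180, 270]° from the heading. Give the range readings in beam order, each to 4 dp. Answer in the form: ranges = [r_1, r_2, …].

ranges = [0.3520, 1.3137, 4.8244, 2.5500]

beam 1: φ=0°, α=165°
  dir = (cos 165°, sin 165°) = (-0.9659, 0.2588); from cell (1,4)
  next x-line at t=0.3520, next y-line at t=2.2023; Δt_x=1.0353, Δt_y=3.8637
    x: enter (0,4) at t=0.3520 ← occupied
  → r_1 = 0.3520
beam 2: φ=90°, α=255°
  dir = (cos 255°, sin 255°) = (-0.2588, -0.9659); from cell (1,4)
  next x-line at t=1.3137, next y-line at t=0.4452; Δt_x=3.8637, Δt_y=1.0353
    y: enter (1,3) at t=0.4452
    x: enter (0,3) at t=1.3137 ← occupied
  → r_2 = 1.3137
beam 3: φ=180°, α=345°
  dir = (cos 345°, sin 345°) = (0.9659, -0.2588); from cell (1,4)
  next x-line at t=0.6833, next y-line at t=1.6614; Δt_x=1.0353, Δt_y=3.8637
    x: enter (2,4) at t=0.6833
    y: enter (2,3) at t=1.6614
    x: enter (3,3) at t=1.7186
    x: enter (4,3) at t=2.7538
    x: enter (5,3) at t=3.7891
    x: enter (6,3) at t=4.8244 ← occupied
  → r_3 = 4.8244
beam 4: φ=270°, α=75°
  dir = (cos 75°, sin 75°) = (0.2588, 0.9659); from cell (1,4)
  next x-line at t=2.5500, next y-line at t=0.5901; Δt_x=3.8637, Δt_y=1.0353
    y: enter (1,5) at t=0.5901
    y: enter (1,6) at t=1.6254
    x: enter (2,6) at t=2.5500 ← occupied
  → r_4 = 2.5500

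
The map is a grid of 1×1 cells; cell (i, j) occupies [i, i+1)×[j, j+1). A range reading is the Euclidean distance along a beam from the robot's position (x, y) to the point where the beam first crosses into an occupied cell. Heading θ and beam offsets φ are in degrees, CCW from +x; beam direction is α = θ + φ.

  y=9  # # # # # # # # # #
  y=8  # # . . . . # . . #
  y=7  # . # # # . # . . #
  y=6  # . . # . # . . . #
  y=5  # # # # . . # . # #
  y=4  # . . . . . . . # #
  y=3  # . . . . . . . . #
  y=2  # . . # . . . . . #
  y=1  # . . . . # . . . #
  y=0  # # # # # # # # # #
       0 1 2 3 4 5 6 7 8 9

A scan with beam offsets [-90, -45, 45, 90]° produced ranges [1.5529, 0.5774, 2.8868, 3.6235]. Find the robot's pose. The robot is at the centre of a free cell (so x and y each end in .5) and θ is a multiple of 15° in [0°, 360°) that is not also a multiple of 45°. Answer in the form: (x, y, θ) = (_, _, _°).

The pose lattice has 48·16 = 768 candidates. Test each by forward raycasting.
  (6.5, 2.5, 30°): beam 1 = 1.7321 ≠ 1.5529 ✗
  (5.5, 3.5, 105°): beam 1 = 2.5882 ≠ 1.5529 ✗
  (5.5, 4.5, 150°): beam 1 = 1.0000 ≠ 1.5529 ✗
  (8.5, 3.5, 240°): beam 1 = 5.1962 ≠ 1.5529 ✗
  …
  (4.5, 5.5, 195°): r_1=1.5529, r_2=0.5774, r_3=2.8868, r_4=3.6235 — all match ✓
No second candidate reproduces the full scan.

(x, y, θ) = (4.5, 5.5, 195°)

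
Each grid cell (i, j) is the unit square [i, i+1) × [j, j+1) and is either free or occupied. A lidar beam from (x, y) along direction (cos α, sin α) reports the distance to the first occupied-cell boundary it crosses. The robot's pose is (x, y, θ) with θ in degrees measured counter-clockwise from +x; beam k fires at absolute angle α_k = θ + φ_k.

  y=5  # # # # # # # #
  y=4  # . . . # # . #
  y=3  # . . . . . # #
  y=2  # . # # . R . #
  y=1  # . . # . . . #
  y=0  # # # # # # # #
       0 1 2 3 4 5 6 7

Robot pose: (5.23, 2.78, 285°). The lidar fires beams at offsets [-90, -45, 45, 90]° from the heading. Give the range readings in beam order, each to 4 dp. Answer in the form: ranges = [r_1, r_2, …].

ranges = [1.2734, 2.0554, 2.0438, 0.8500]

beam 1: φ=-90°, α=195°
  d=(-0.9659,-0.2588)  start (5,2)  tX=0.2381 tY=3.0137  stride 1/|dx|=1.0353 1/|dy|=3.8637
    cross x-line → (4,2), t=0.2381
    cross x-line → (3,2), t=1.2734 (wall)
  → r_1 = 1.2734
beam 2: φ=-45°, α=240°
  d=(-0.5000,-0.8660)  start (5,2)  tX=0.4600 tY=0.9007  stride 1/|dx|=2.0000 1/|dy|=1.1547
    cross x-line → (4,2), t=0.4600
    cross y-line → (4,1), t=0.9007
    cross y-line → (4,0), t=2.0554 (wall)
  → r_2 = 2.0554
beam 3: φ=45°, α=330°
  d=(0.8660,-0.5000)  start (5,2)  tX=0.8891 tY=1.5600  stride 1/|dx|=1.1547 1/|dy|=2.0000
    cross x-line → (6,2), t=0.8891
    cross y-line → (6,1), t=1.5600
    cross x-line → (7,1), t=2.0438 (wall)
  → r_3 = 2.0438
beam 4: φ=90°, α=15°
  d=(0.9659,0.2588)  start (5,2)  tX=0.7972 tY=0.8500  stride 1/|dx|=1.0353 1/|dy|=3.8637
    cross x-line → (6,2), t=0.7972
    cross y-line → (6,3), t=0.8500 (wall)
  → r_4 = 0.8500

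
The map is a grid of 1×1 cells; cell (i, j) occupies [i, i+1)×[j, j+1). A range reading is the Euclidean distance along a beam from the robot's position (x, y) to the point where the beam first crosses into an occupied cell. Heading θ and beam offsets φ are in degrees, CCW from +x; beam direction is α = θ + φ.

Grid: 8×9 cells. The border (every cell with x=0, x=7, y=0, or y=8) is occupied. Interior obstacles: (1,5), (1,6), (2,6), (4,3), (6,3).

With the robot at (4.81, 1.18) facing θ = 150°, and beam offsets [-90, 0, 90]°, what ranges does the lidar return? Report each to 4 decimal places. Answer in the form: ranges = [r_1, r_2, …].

ranges = [2.3800, 4.3994, 0.2078]

beam 1: φ=-90°, α=60°
  dir = (cos 60°, sin 60°) = (0.5000, 0.8660); from cell (4,1)
  next x-line at t=0.3800, next y-line at t=0.9469; Δt_x=2.0000, Δt_y=1.1547
    x: enter (5,1) at t=0.3800
    y: enter (5,2) at t=0.9469
    y: enter (5,3) at t=2.1016
    x: enter (6,3) at t=2.3800 ← occupied
  → r_1 = 2.3800
beam 2: φ=0°, α=150°
  dir = (cos 150°, sin 150°) = (-0.8660, 0.5000); from cell (4,1)
  next x-line at t=0.9353, next y-line at t=1.6400; Δt_x=1.1547, Δt_y=2.0000
    x: enter (3,1) at t=0.9353
    y: enter (3,2) at t=1.6400
    x: enter (2,2) at t=2.0900
    x: enter (1,2) at t=3.2447
    y: enter (1,3) at t=3.6400
    x: enter (0,3) at t=4.3994 ← occupied
  → r_2 = 4.3994
beam 3: φ=90°, α=240°
  dir = (cos 240°, sin 240°) = (-0.5000, -0.8660); from cell (4,1)
  next x-line at t=1.6200, next y-line at t=0.2078; Δt_x=2.0000, Δt_y=1.1547
    y: enter (4,0) at t=0.2078 ← occupied
  → r_3 = 0.2078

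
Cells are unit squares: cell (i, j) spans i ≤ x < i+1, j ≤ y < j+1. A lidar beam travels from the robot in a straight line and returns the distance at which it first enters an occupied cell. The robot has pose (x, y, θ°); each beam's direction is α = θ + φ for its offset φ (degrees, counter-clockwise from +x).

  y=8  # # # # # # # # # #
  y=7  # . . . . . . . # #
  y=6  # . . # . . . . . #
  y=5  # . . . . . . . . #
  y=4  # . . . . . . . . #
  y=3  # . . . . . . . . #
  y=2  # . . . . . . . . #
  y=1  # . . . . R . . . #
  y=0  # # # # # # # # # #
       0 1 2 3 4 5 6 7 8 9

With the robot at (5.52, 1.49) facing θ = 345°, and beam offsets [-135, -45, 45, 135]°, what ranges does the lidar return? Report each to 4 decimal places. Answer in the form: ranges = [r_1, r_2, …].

ranges = [0.9800, 0.5658, 4.0184, 7.5171]

beam 1: φ=-135°, α=210°
  cosα=-0.8660 sinα=-0.5000 | (5,1) | tMaxX 0.6004 tMaxY 0.9800 | tΔX 1.1547 tΔY 2.0000
    t=0.6004 [x] (4,1)
    t=0.9800 [y] (4,0) — stop
  → r_1 = 0.9800
beam 2: φ=-45°, α=300°
  cosα=0.5000 sinα=-0.8660 | (5,1) | tMaxX 0.9600 tMaxY 0.5658 | tΔX 2.0000 tΔY 1.1547
    t=0.5658 [y] (5,0) — stop
  → r_2 = 0.5658
beam 3: φ=45°, α=30°
  cosα=0.8660 sinα=0.5000 | (5,1) | tMaxX 0.5543 tMaxY 1.0200 | tΔX 1.1547 tΔY 2.0000
    t=0.5543 [x] (6,1)
    t=1.0200 [y] (6,2)
    t=1.7090 [x] (7,2)
    t=2.8637 [x] (8,2)
    t=3.0200 [y] (8,3)
    t=4.0184 [x] (9,3) — stop
  → r_3 = 4.0184
beam 4: φ=135°, α=120°
  cosα=-0.5000 sinα=0.8660 | (5,1) | tMaxX 1.0400 tMaxY 0.5889 | tΔX 2.0000 tΔY 1.1547
    t=0.5889 [y] (5,2)
    t=1.0400 [x] (4,2)
    t=1.7436 [y] (4,3)
    t=2.8983 [y] (4,4)
    t=3.0400 [x] (3,4)
    t=4.0530 [y] (3,5)
    t=5.0400 [x] (2,5)
    t=5.2077 [y] (2,6)
    t=6.3624 [y] (2,7)
    t=7.0400 [x] (1,7)
    t=7.5171 [y] (1,8) — stop
  → r_4 = 7.5171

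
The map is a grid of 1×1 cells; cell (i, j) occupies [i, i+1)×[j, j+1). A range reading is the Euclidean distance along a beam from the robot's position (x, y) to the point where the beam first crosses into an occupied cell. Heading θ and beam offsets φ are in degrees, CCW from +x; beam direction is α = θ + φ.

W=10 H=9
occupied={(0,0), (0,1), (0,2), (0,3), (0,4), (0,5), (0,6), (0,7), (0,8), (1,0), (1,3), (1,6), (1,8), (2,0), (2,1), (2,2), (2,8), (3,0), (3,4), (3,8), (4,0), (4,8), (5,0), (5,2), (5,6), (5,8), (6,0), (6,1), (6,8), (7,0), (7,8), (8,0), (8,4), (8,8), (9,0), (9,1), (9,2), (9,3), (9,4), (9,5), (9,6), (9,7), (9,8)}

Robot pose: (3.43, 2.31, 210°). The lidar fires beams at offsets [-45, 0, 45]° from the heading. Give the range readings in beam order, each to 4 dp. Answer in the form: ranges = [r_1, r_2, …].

ranges = [0.4452, 0.4965, 1.3562]

beam 1: φ=-45°, α=165°
  cosα=-0.9659 sinα=0.2588 | (3,2) | tMaxX 0.4452 tMaxY 2.6660 | tΔX 1.0353 tΔY 3.8637
    t=0.4452 [x] (2,2) — stop
  → r_1 = 0.4452
beam 2: φ=0°, α=210°
  cosα=-0.8660 sinα=-0.5000 | (3,2) | tMaxX 0.4965 tMaxY 0.6200 | tΔX 1.1547 tΔY 2.0000
    t=0.4965 [x] (2,2) — stop
  → r_2 = 0.4965
beam 3: φ=45°, α=255°
  cosα=-0.2588 sinα=-0.9659 | (3,2) | tMaxX 1.6614 tMaxY 0.3209 | tΔX 3.8637 tΔY 1.0353
    t=0.3209 [y] (3,1)
    t=1.3562 [y] (3,0) — stop
  → r_3 = 1.3562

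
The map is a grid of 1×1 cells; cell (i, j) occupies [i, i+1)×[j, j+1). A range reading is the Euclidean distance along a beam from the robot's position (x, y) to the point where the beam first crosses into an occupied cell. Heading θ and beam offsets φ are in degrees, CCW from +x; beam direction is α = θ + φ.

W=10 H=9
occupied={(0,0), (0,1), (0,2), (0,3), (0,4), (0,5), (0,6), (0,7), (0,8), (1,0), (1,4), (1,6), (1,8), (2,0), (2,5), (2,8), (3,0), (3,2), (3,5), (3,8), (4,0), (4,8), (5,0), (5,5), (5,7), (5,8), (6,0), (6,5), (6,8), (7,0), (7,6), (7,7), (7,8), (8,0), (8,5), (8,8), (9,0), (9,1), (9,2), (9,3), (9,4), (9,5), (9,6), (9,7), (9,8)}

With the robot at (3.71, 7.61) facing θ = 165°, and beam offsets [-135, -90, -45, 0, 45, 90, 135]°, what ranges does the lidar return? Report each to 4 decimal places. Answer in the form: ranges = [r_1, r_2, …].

ranges = [0.7800, 0.4038, 0.4503, 1.5068, 1.9745, 1.6668, 2.5800]

beam 1: φ=-135°, α=30°
  cosα=0.8660 sinα=0.5000 | (3,7) | tMaxX 0.3349 tMaxY 0.7800 | tΔX 1.1547 tΔY 2.0000
    t=0.3349 [x] (4,7)
    t=0.7800 [y] (4,8) — stop
  → r_1 = 0.7800
beam 2: φ=-90°, α=75°
  cosα=0.2588 sinα=0.9659 | (3,7) | tMaxX 1.1205 tMaxY 0.4038 | tΔX 3.8637 tΔY 1.0353
    t=0.4038 [y] (3,8) — stop
  → r_2 = 0.4038
beam 3: φ=-45°, α=120°
  cosα=-0.5000 sinα=0.8660 | (3,7) | tMaxX 1.4200 tMaxY 0.4503 | tΔX 2.0000 tΔY 1.1547
    t=0.4503 [y] (3,8) — stop
  → r_3 = 0.4503
beam 4: φ=0°, α=165°
  cosα=-0.9659 sinα=0.2588 | (3,7) | tMaxX 0.7350 tMaxY 1.5068 | tΔX 1.0353 tΔY 3.8637
    t=0.7350 [x] (2,7)
    t=1.5068 [y] (2,8) — stop
  → r_4 = 1.5068
beam 5: φ=45°, α=210°
  cosα=-0.8660 sinα=-0.5000 | (3,7) | tMaxX 0.8198 tMaxY 1.2200 | tΔX 1.1547 tΔY 2.0000
    t=0.8198 [x] (2,7)
    t=1.2200 [y] (2,6)
    t=1.9745 [x] (1,6) — stop
  → r_5 = 1.9745
beam 6: φ=90°, α=255°
  cosα=-0.2588 sinα=-0.9659 | (3,7) | tMaxX 2.7432 tMaxY 0.6315 | tΔX 3.8637 tΔY 1.0353
    t=0.6315 [y] (3,6)
    t=1.6668 [y] (3,5) — stop
  → r_6 = 1.6668
beam 7: φ=135°, α=300°
  cosα=0.5000 sinα=-0.8660 | (3,7) | tMaxX 0.5800 tMaxY 0.7044 | tΔX 2.0000 tΔY 1.1547
    t=0.5800 [x] (4,7)
    t=0.7044 [y] (4,6)
    t=1.8591 [y] (4,5)
    t=2.5800 [x] (5,5) — stop
  → r_7 = 2.5800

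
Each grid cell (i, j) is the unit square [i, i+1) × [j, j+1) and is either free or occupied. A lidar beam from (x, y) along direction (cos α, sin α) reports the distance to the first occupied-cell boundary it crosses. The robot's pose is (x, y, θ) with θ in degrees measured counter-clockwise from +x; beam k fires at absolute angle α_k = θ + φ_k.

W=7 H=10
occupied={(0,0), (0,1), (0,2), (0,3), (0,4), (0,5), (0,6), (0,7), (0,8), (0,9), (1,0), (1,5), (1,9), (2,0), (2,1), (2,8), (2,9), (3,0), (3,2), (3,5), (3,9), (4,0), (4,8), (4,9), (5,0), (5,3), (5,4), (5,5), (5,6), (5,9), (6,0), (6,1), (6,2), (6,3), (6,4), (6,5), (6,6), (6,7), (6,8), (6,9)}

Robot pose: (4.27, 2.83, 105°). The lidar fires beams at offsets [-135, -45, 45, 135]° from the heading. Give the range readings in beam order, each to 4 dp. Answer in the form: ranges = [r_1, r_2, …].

beam 1: φ=-135°, α=330°
  cosα=0.8660 sinα=-0.5000 | (4,2) | tMaxX 0.8429 tMaxY 1.6600 | tΔX 1.1547 tΔY 2.0000
    t=0.8429 [x] (5,2)
    t=1.6600 [y] (5,1)
    t=1.9976 [x] (6,1) — stop
  → r_1 = 1.9976
beam 2: φ=-45°, α=60°
  cosα=0.5000 sinα=0.8660 | (4,2) | tMaxX 1.4600 tMaxY 0.1963 | tΔX 2.0000 tΔY 1.1547
    t=0.1963 [y] (4,3)
    t=1.3510 [y] (4,4)
    t=1.4600 [x] (5,4) — stop
  → r_2 = 1.4600
beam 3: φ=45°, α=150°
  cosα=-0.8660 sinα=0.5000 | (4,2) | tMaxX 0.3118 tMaxY 0.3400 | tΔX 1.1547 tΔY 2.0000
    t=0.3118 [x] (3,2) — stop
  → r_3 = 0.3118
beam 4: φ=135°, α=240°
  cosα=-0.5000 sinα=-0.8660 | (4,2) | tMaxX 0.5400 tMaxY 0.9584 | tΔX 2.0000 tΔY 1.1547
    t=0.5400 [x] (3,2) — stop
  → r_4 = 0.5400

ranges = [1.9976, 1.4600, 0.3118, 0.5400]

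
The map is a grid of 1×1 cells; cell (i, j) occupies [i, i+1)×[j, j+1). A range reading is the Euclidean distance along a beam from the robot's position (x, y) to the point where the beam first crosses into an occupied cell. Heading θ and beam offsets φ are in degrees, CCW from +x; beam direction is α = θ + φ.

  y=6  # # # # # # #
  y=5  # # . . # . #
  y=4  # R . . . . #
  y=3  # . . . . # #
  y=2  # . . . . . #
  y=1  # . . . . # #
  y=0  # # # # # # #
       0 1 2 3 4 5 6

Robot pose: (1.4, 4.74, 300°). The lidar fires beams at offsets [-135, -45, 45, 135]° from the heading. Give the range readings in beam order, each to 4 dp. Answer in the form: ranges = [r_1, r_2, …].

beam 1: φ=-135°, α=165°
  dir = (cos 165°, sin 165°) = (-0.9659, 0.2588); from cell (1,4)
  next x-line at t=0.4141, next y-line at t=1.0046; Δt_x=1.0353, Δt_y=3.8637
    x: enter (0,4) at t=0.4141 ← occupied
  → r_1 = 0.4141
beam 2: φ=-45°, α=255°
  dir = (cos 255°, sin 255°) = (-0.2588, -0.9659); from cell (1,4)
  next x-line at t=1.5455, next y-line at t=0.7661; Δt_x=3.8637, Δt_y=1.0353
    y: enter (1,3) at t=0.7661
    x: enter (0,3) at t=1.5455 ← occupied
  → r_2 = 1.5455
beam 3: φ=45°, α=345°
  dir = (cos 345°, sin 345°) = (0.9659, -0.2588); from cell (1,4)
  next x-line at t=0.6212, next y-line at t=2.8591; Δt_x=1.0353, Δt_y=3.8637
    x: enter (2,4) at t=0.6212
    x: enter (3,4) at t=1.6564
    x: enter (4,4) at t=2.6917
    y: enter (4,3) at t=2.8591
    x: enter (5,3) at t=3.7270 ← occupied
  → r_3 = 3.7270
beam 4: φ=135°, α=75°
  dir = (cos 75°, sin 75°) = (0.2588, 0.9659); from cell (1,4)
  next x-line at t=2.3182, next y-line at t=0.2692; Δt_x=3.8637, Δt_y=1.0353
    y: enter (1,5) at t=0.2692 ← occupied
  → r_4 = 0.2692

ranges = [0.4141, 1.5455, 3.7270, 0.2692]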